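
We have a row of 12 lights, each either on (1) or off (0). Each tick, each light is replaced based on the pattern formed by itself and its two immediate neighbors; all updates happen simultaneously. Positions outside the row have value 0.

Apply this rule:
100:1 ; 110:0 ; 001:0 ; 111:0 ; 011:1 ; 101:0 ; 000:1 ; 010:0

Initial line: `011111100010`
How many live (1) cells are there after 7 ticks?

010000011001
001111010100
101000000011
000111111010
110100000001
100011111100
011010000011
count of 1: 5

5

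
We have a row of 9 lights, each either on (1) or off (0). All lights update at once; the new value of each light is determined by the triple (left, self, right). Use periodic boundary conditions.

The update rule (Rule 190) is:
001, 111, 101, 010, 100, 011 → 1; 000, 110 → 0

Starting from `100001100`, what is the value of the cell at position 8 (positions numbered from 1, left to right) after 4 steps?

step 1: 110011011
step 2: 101110111
step 3: 011101111
step 4: 111011110
position 8 holds 1

1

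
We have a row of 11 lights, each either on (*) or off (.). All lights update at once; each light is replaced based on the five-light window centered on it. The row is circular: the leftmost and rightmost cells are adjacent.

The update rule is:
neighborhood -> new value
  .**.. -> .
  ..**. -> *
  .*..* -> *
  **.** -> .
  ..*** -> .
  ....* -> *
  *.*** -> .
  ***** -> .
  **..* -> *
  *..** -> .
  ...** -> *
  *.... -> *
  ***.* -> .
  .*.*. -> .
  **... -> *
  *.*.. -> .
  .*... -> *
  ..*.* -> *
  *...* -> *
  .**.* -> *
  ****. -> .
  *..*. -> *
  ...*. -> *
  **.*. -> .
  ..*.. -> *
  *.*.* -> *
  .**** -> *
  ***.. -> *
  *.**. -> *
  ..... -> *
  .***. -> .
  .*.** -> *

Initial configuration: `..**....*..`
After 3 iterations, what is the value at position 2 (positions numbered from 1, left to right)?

*

iteration 1: ***.*******
iteration 2: .....*.....
iteration 3: ***********
position 2 holds *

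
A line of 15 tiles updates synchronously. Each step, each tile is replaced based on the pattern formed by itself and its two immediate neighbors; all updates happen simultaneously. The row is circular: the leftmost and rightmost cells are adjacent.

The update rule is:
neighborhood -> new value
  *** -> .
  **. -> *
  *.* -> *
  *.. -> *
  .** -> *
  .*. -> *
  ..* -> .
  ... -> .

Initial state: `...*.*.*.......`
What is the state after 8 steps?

*..**...***.*.*

step 1: ...******......
step 2: ...*....**.....
step 3: ...**...***....
step 4: ...***..*.**...
step 5: ...*.**.*****..
step 6: ...******...**.
step 7: ...*....**..***
step 8: *..**...***.*.*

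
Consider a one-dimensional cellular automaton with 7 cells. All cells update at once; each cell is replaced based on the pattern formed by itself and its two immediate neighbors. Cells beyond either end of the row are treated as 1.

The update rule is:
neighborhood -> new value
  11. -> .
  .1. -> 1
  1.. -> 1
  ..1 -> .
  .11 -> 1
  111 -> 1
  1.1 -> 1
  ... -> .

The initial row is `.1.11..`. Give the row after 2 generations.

111.111

generation 1: 1111.1.
generation 2: 111.111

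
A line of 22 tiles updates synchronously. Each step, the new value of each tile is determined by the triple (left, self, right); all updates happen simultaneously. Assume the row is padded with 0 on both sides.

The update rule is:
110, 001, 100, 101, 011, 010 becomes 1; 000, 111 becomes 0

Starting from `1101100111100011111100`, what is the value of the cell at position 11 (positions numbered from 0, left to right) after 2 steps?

1

step 1: 1111111100110110000110
step 2: 1000000111111111001111
position 11 holds 1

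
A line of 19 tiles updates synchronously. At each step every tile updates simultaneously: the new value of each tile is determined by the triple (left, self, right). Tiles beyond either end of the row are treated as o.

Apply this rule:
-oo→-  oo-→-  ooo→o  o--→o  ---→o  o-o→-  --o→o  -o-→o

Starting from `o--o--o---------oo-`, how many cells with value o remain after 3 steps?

-ooooooooooooooo---
--ooooooooooooo-ooo
oo-ooooooooooo---oo
count of o: 15

15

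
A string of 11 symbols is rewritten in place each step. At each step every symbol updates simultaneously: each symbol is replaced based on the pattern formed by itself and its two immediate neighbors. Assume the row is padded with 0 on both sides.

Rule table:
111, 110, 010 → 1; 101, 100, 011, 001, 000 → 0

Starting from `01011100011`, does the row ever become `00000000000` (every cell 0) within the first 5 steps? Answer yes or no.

no

01001100001
01000100001
01000100001  (fixed point — unchanged through step 5)
step 5 is 01000100001, still not uniform 0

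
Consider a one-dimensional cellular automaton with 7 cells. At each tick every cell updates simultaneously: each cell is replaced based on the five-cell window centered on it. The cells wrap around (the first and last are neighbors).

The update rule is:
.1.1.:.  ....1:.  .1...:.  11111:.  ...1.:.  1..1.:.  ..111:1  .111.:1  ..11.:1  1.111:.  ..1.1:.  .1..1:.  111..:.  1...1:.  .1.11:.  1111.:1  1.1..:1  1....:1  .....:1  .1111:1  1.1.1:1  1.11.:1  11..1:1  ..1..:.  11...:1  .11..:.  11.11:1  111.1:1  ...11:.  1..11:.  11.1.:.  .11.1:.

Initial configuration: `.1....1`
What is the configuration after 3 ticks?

1....1.

tick 1: .1.1...
tick 2: ...1.1.
tick 3: 1....1.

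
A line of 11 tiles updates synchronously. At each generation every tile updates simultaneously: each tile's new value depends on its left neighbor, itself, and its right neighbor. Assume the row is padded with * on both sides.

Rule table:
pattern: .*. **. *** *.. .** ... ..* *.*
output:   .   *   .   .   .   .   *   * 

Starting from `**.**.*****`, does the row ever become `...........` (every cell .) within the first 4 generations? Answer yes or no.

generation 1: .**.**.....
generation 2: *.**.*....*
generation 3: **.**....*.
generation 4: .**.*...*.*
generation 4 is .**.*...*.*, still not uniform .

no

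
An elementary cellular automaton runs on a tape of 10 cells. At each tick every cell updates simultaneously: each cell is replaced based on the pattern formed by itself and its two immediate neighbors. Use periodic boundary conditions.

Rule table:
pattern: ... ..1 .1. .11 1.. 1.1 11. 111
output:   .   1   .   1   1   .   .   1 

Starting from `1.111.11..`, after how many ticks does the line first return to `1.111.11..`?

tick 1: ..11..1.11
tick 2: 111.11..1.
tick 3: 11..1.11..
tick 4: 1.11..1.11
tick 5: ..1.11..11
tick 6: 11..1.111.
tick 7: 1.11..11..
tick 8: ..1.111.11
tick 9: 11..11..1.
tick 10: 1.111.11..

10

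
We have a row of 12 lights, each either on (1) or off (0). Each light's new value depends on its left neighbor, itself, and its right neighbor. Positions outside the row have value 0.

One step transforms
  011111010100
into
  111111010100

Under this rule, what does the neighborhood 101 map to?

0

At position 6 the neighborhood is 101; the next row has 0 there.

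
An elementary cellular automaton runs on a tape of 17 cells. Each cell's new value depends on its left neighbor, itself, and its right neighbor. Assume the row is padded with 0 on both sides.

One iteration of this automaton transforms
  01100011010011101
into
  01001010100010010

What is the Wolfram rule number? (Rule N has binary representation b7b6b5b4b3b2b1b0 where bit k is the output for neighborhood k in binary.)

41

position 13: 111 → 0  (bit 7 = 0)
position 2: 110 → 0  (bit 6 = 0)
position 8: 101 → 1  (bit 5 = 1)
position 3: 100 → 0  (bit 4 = 0)
position 1: 011 → 1  (bit 3 = 1)
position 9: 010 → 0  (bit 2 = 0)
position 0: 001 → 0  (bit 1 = 0)
position 4: 000 → 1  (bit 0 = 1)
bits b7..b0 = 00101001 = 41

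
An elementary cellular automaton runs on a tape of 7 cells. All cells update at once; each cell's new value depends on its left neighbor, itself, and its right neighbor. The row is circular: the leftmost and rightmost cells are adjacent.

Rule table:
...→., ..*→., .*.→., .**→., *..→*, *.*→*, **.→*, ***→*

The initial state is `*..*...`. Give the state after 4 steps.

*...*..

.*..*..
..*..*.
...*..*
*...*..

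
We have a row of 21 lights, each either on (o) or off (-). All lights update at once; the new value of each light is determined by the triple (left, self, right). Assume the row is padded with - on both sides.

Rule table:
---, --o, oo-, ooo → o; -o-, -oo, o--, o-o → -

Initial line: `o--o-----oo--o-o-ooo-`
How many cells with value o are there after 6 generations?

8

generation 1: --o--oooo-o-o-----oo-
generation 2: oo--o-ooo-----oooo-o-
generation 3: -o-o---oo-oooo-ooo---
generation 4: o----oo-o--ooo--oo-oo
generation 5: --ooo-o---o-oo-o-o--o
generation 6: oo-oo---oo---o-----o-
count of o: 8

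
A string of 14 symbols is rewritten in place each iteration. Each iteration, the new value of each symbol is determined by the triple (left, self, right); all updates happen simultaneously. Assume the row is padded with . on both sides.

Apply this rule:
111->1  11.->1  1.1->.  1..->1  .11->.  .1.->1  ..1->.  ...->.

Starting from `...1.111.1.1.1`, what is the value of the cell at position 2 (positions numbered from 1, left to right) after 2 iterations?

.

...1..11.1.1.1
...11..1.1.1.1
position 2 holds .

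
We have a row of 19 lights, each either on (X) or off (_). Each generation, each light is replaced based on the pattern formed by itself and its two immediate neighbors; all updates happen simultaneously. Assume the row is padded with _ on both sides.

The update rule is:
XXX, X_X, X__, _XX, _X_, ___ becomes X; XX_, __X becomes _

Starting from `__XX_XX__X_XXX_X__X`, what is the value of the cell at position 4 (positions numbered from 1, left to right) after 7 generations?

X

generation 1: X_X_XX_X_XXXX_XXX_X
generation 2: XXXXX_XXXXXX_XXX_XX
generation 3: XXXX_XXXXXX_XXX_XX_
generation 4: XXX_XXXXXX_XXX_XX_X
generation 5: XX_XXXXXX_XXX_XX_XX
generation 6: X_XXXXXX_XXX_XX_XX_
generation 7: XXXXXXX_XXX_XX_XX_X
position 4 holds X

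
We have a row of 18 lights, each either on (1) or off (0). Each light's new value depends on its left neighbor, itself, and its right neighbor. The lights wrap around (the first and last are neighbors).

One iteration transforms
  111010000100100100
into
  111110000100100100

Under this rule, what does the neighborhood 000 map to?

0

At position 6 the neighborhood is 000; the next row has 0 there.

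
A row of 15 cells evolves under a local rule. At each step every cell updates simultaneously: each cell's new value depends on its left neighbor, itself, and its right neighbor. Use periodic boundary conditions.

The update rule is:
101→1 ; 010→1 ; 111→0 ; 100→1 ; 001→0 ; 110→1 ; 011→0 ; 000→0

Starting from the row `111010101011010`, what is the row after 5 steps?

001111111101111
100000000110001
110000000011000
011000000001100
001100000000110

001100000000110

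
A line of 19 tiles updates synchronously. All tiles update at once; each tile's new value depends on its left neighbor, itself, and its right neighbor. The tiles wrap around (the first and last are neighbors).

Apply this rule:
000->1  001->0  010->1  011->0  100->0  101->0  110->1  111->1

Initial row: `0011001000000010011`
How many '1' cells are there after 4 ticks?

9

0001001011111010001
0101001001111010101
0101001000111010101
0101001010011010101
count of 1: 9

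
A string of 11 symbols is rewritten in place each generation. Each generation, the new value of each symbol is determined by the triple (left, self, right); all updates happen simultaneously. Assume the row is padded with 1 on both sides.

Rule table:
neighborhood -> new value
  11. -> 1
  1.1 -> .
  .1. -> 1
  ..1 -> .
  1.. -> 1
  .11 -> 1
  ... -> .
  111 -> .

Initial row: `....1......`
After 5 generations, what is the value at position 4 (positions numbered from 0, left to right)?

generation 1: 1...11.....
generation 2: 11..111....
generation 3: .11.1.11...
generation 4: .11.1.111..
generation 5: .11.1.1.11.
position 4 holds 1

1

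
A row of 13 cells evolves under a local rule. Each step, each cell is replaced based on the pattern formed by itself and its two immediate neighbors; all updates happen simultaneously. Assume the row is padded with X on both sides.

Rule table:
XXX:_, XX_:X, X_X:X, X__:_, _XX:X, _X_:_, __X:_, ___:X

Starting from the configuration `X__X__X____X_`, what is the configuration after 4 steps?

X_______XX__X
X_XXXXX_XX__X
XXX___XXXX__X
__X_X_X__X__X

__X_X_X__X__X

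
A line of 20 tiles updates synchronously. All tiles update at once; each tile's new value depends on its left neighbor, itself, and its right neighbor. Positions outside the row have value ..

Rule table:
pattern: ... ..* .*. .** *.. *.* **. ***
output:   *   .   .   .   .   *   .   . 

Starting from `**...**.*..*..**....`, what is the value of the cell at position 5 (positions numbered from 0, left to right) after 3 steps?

.

step 1: ...*...*.........***
step 2: **...*...*******....
step 3: ...*...*.........***
position 5 holds .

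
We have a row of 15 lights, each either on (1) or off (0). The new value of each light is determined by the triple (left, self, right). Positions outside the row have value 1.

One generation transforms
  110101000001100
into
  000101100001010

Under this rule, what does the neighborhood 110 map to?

At position 1 the neighborhood is 110; the next row has 0 there.

0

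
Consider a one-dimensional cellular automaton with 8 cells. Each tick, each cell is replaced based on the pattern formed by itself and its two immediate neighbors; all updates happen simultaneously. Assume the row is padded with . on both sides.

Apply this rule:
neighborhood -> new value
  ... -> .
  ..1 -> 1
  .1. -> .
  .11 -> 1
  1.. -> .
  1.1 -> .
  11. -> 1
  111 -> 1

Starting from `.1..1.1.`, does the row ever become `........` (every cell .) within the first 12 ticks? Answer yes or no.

tick 1: 1..1....
tick 2: ..1.....
tick 3: .1......
tick 4: 1.......
tick 5: ........
all cells are . at tick 5

yes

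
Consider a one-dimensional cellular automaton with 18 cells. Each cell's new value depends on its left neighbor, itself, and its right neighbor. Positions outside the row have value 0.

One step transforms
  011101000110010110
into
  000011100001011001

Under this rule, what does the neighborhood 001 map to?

0

At position 0 the neighborhood is 001; the next row has 0 there.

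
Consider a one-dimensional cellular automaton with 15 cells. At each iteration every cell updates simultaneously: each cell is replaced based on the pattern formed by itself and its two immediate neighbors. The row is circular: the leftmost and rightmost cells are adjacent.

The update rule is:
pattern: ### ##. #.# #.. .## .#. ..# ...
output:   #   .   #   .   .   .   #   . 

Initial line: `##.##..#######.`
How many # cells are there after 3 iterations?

..#...#.#####.#
.#...#.#.###.#.
#...#.#.#.#.#..
count of #: 6

6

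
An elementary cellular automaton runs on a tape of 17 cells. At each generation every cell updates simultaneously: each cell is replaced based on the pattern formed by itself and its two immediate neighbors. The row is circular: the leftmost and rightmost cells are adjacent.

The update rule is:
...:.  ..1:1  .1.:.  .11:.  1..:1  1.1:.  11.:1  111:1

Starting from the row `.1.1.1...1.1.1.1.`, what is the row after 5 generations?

...1......1......

generation 1: 1.....1.1.......1
generation 2: 11...1...1.....1.
generation 3: .11.1.1.1.1...1..
generation 4: 1.1........1.1.1.
generation 5: ...1......1......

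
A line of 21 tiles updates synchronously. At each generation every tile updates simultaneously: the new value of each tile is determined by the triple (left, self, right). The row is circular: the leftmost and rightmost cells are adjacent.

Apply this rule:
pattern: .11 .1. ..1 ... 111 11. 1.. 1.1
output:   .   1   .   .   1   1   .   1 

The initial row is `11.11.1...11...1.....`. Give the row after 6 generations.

.11.111....1...1.....
..11.11....1...1.....
...11.1....1...1.....
....111....1...1.....
.....11....1...1.....
......1....1...1.....

......1....1...1.....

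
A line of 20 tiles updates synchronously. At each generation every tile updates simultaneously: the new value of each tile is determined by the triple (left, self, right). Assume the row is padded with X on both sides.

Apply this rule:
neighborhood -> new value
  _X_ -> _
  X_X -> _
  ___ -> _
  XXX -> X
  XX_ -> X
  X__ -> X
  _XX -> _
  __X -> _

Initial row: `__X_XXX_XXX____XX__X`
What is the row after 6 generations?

XXXXXX____XX__XXX___

X____XX__XXX____XX__
XX____XX__XXX____XX_
XXX____XX__XXX____X_
XXXX____XX__XXX_____
XXXXX____XX__XXX____
XXXXXX____XX__XXX___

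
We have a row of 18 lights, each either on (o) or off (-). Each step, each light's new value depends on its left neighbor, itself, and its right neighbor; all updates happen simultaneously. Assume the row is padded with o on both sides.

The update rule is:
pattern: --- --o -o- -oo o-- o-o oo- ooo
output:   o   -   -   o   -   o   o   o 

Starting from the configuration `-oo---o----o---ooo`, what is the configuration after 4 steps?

oooo-o-oooo-o-oooo

ooo-o---oo---o-ooo
oooo--o-oo-o--oooo
oooo---oooo---oooo
oooo-o-oooo-o-oooo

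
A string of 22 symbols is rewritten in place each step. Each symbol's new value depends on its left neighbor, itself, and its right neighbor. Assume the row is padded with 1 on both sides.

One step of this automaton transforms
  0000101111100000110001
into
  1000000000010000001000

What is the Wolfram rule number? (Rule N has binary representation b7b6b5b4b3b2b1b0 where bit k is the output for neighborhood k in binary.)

16

position 7: 111 → 0  (bit 7 = 0)
position 10: 110 → 0  (bit 6 = 0)
position 5: 101 → 0  (bit 5 = 0)
position 0: 100 → 1  (bit 4 = 1)
position 6: 011 → 0  (bit 3 = 0)
position 4: 010 → 0  (bit 2 = 0)
position 3: 001 → 0  (bit 1 = 0)
position 1: 000 → 0  (bit 0 = 0)
bits b7..b0 = 00010000 = 16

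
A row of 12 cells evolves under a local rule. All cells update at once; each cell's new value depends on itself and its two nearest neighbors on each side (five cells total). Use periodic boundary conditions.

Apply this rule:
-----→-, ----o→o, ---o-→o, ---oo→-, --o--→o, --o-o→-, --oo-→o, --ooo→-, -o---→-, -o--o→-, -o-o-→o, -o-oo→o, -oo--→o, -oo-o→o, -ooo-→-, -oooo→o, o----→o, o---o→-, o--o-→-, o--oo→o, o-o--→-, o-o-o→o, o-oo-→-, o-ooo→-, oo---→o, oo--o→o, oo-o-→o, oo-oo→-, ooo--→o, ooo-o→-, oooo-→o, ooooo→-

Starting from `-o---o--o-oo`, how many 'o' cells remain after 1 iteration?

5

o---oo---o-o
count of o: 5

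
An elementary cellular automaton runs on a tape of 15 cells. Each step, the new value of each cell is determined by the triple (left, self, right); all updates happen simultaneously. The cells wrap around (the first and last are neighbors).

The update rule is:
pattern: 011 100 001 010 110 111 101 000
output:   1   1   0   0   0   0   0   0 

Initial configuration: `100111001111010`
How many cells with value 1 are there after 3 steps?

010100101000000
000010000100000
000001000010000
count of 1: 2

2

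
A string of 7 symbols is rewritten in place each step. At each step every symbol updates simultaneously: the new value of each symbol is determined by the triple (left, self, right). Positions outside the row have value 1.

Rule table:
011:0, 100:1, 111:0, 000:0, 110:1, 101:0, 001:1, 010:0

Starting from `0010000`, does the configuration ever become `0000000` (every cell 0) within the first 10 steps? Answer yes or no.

1101001
0100110
0011010
1101000
0100101
0011000
1101101
0100100
0011011
1101000
step 10 is 1101000, still not uniform 0

no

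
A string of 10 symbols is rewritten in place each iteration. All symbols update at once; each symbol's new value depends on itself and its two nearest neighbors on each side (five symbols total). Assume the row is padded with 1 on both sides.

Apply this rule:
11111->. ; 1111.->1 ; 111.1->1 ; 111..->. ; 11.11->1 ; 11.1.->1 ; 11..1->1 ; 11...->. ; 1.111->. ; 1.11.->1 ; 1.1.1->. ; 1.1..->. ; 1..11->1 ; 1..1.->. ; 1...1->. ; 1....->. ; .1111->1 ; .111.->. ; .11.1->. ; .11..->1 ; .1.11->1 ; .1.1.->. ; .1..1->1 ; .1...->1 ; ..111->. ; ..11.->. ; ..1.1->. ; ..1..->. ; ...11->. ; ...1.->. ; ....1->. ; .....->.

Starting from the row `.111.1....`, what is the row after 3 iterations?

1111....11

1..11.1...
.11..1.1..
1111....11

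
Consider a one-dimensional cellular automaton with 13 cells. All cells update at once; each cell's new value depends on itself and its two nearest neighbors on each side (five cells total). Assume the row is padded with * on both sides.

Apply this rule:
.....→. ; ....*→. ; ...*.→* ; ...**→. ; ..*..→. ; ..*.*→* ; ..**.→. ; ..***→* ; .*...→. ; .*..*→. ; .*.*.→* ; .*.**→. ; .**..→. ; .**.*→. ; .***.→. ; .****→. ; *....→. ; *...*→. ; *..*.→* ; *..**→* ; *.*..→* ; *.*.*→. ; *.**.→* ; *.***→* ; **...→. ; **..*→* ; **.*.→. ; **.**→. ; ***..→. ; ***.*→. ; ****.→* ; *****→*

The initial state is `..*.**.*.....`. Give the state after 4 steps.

***.*..*.....
**..*.*......
*.*****......
..*.**.......

..*.**.......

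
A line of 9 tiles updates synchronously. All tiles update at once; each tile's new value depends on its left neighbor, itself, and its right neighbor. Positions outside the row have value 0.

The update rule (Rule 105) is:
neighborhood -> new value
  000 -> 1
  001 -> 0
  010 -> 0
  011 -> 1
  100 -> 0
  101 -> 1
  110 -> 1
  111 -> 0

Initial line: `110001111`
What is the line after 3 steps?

step 1: 110101001
step 2: 111010000
step 3: 101100111

101100111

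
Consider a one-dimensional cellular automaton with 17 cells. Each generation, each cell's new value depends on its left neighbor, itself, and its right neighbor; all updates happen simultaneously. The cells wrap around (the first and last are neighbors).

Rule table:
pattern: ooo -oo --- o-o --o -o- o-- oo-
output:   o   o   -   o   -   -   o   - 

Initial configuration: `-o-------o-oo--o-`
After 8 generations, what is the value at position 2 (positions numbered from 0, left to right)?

-

--o-------oo-o--o
o--o------o-o-o--
-o--o------o-o-o-
--o--o------o-o-o
o--o--o------o-o-
-o--o--o------o-o
o-o--o--o------o-
-o-o--o--o------o
position 2 holds -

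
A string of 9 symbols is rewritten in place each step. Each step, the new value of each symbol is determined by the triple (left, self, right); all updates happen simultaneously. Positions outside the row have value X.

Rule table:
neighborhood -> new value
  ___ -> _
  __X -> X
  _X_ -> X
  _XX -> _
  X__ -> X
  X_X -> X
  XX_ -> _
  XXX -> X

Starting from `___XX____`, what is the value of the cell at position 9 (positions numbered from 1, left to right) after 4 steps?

X_X__X__X
_XXXXXXX_
X_XXXXX_X
_X_XXX_X_
position 9 holds _

_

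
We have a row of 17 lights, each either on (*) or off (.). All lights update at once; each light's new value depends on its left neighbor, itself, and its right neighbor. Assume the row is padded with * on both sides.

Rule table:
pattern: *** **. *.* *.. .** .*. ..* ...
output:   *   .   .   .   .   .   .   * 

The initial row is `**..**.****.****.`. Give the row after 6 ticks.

*.......**...**..
..*****....*.....
...***..**...***.
.*..*......*..*..
......****.......
.****..**..*****.

.****..**..*****.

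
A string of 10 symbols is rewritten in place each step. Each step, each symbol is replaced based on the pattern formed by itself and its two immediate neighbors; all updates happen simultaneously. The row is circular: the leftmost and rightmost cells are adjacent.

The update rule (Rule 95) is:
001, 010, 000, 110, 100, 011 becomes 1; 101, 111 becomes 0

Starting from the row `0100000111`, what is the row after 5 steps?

0111111101

step 1: 0111111101
step 2: 0100000101
step 3: 0111111101  (repeats step 1; period 2)
step 5: 0111111101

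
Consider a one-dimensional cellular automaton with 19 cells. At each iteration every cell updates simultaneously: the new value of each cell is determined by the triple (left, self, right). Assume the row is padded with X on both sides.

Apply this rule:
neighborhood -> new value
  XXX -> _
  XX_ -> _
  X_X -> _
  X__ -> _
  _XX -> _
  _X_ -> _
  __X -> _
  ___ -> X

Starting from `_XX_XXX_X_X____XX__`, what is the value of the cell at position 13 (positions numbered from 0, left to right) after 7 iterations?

iteration 1: ____________XX_____
iteration 2: _XXXXXXXXXX____XXX_
iteration 3: ____________XX_____  (repeats iteration 1; period 2)
iteration 7: ____________XX_____
position 13 holds X

X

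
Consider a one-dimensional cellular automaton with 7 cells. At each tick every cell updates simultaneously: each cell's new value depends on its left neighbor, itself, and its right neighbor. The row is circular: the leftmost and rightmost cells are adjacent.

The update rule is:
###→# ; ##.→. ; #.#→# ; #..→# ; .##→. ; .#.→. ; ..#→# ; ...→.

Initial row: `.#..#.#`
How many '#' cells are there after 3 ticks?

4

tick 1: #.##.#.
tick 2: .#..#.#  (repeats tick 0; period 2)
tick 3: #.##.#.
count of #: 4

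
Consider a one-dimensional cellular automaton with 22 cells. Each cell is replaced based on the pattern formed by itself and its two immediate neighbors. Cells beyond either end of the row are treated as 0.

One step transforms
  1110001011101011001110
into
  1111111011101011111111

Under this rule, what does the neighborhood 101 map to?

0

At position 7 the neighborhood is 101; the next row has 0 there.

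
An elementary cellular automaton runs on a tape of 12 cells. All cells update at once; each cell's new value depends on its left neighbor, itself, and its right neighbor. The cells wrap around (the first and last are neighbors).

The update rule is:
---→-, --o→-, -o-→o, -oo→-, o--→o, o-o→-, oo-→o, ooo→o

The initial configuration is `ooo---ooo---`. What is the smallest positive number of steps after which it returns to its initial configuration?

6

-ooo---ooo--
--ooo---ooo-
---ooo---ooo
o---ooo---oo
oo---ooo---o
ooo---ooo---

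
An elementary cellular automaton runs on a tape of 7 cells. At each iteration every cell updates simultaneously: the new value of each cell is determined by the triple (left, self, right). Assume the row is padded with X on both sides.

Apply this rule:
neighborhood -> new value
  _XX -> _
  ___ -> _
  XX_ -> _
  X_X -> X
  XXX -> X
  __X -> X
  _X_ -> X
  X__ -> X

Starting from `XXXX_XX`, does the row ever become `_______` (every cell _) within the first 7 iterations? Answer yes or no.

no

XXX_X_X
XX_XXX_
X_X_X_X
_XXXXX_
X_XXX_X
_X_X_X_
XXXXXXX
iteration 7 is XXXXXXX, still not uniform _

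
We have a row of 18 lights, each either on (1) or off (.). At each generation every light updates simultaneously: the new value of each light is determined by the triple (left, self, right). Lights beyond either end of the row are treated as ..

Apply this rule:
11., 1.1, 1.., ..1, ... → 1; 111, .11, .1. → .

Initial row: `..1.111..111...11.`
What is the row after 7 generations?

1.1.11..1111.11.11

11.1..111..1111.11
.11.11..111...11.1
1.11.111..1111.11.
.1.11..111...11.11
1.1.111..1111.11.1
.1.1..111...11.11.
1.1.11..1111.11.11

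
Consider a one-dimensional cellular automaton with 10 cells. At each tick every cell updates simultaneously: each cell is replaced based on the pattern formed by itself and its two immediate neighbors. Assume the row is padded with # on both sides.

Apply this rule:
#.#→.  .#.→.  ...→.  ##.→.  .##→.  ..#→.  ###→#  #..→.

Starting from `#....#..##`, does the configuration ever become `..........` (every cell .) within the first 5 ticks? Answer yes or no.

yes

.........#
..........
all cells are . at tick 2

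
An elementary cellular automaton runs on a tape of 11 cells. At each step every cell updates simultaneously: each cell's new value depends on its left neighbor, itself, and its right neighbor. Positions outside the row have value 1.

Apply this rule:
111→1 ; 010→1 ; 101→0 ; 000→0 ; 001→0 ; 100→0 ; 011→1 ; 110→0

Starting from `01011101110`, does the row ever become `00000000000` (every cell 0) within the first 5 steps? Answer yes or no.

no

01011001100
01010001000
01010001000  (fixed point — unchanged through step 5)
step 5 is 01010001000, still not uniform 0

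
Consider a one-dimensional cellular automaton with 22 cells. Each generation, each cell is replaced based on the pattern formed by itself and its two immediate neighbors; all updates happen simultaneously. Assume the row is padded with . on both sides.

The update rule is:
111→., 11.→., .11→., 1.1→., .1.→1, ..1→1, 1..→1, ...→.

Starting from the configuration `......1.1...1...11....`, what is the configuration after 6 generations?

1.......1..111.11.11..

.....11.11.111.1..1...
....1..........11111..
...111........1.....1.
..1...1......111...111
.111.111....1...1.1...
1.......1..111.11.11..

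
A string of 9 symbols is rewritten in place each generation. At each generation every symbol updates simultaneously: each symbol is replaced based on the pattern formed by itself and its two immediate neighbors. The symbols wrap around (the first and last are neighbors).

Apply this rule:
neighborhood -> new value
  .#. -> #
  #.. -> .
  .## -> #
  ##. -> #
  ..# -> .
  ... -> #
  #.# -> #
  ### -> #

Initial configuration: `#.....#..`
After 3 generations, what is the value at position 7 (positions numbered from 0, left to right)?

#.###.#..
#######..
#######..
position 7 holds .

.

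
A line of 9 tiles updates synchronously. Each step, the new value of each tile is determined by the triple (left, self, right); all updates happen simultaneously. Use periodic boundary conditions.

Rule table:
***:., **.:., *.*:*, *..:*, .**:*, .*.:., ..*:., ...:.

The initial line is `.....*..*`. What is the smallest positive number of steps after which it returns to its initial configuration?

*.....*..
.*.....*.
..*.....*
*..*.....
.*..*....
..*..*...
...*..*..
....*..*.
.....*..*

9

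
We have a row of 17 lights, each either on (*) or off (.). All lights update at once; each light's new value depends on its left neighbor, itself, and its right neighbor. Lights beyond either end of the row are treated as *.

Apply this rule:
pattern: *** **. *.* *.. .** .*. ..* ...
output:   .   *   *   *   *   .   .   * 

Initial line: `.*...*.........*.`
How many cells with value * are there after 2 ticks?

9

*.**..********..*
*****.*......**.*
count of *: 9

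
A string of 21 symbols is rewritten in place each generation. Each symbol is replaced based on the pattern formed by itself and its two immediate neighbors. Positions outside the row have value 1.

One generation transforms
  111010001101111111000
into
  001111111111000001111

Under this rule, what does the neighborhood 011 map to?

At position 8 the neighborhood is 011; the next row has 1 there.

1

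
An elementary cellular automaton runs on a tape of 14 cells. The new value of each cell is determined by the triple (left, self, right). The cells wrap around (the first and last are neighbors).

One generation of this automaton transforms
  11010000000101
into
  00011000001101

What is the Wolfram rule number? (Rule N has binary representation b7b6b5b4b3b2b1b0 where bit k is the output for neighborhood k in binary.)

30

position 0: 111 → 0  (bit 7 = 0)
position 1: 110 → 0  (bit 6 = 0)
position 2: 101 → 0  (bit 5 = 0)
position 4: 100 → 1  (bit 4 = 1)
position 13: 011 → 1  (bit 3 = 1)
position 3: 010 → 1  (bit 2 = 1)
position 10: 001 → 1  (bit 1 = 1)
position 5: 000 → 0  (bit 0 = 0)
bits b7..b0 = 00011110 = 30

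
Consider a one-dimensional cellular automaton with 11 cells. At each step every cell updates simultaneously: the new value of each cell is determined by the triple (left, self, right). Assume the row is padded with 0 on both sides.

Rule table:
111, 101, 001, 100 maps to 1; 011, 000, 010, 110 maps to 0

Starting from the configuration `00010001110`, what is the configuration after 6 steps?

01010101010

00101010101
01010101010
10101010101
01010101010  (repeats step 2; period 2)
step 6: 01010101010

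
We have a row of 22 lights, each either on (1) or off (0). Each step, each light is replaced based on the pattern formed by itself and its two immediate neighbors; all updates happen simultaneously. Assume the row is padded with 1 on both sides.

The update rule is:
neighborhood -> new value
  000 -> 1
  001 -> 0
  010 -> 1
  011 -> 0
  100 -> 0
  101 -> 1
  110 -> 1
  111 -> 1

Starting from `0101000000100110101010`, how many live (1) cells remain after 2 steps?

18

1111011110100011111111
1111101111101001111111
count of 1: 18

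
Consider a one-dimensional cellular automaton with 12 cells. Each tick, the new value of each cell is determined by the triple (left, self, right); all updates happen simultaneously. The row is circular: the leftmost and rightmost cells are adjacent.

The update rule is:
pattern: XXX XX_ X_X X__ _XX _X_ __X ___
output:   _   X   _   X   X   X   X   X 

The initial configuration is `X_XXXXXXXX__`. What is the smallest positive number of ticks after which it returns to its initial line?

2

X_X______XXX
X_XXXXXXXX__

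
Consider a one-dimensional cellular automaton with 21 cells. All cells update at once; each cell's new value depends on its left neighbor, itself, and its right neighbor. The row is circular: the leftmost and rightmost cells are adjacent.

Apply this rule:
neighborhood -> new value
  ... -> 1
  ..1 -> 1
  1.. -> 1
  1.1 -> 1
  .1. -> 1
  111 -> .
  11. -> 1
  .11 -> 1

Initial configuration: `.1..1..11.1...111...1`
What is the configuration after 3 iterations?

111111111111111.11111

iteration 1: 111111111111111.11111
iteration 2: ..............111....
iteration 3: 111111111111111.11111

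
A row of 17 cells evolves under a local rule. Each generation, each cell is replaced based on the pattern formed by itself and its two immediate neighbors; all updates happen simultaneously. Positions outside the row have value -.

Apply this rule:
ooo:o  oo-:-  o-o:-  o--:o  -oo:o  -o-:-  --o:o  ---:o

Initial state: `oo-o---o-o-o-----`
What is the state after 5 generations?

o---ooo-----ooooo
-ooooo-ooooooooo-
ooooo--oooooooo-o
oooo-ooooooooo---
ooo--oooooooo-ooo

ooo--oooooooo-ooo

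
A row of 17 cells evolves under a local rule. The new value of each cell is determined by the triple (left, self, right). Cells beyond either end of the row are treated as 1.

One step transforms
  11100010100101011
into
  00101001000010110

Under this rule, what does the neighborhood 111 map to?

At position 0 the neighborhood is 111; the next row has 0 there.

0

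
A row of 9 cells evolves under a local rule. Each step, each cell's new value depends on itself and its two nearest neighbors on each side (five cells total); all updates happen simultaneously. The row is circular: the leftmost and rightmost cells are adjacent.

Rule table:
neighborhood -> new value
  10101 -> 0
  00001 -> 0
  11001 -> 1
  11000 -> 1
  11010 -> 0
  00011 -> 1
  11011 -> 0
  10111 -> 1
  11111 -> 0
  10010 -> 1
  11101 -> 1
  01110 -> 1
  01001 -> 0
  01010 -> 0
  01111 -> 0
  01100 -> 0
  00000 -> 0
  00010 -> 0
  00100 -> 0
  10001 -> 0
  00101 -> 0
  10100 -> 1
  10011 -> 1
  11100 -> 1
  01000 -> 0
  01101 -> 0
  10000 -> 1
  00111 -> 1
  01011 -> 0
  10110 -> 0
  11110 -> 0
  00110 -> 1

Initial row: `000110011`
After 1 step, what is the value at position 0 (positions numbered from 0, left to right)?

step 1: 101101110
position 0 holds 1

1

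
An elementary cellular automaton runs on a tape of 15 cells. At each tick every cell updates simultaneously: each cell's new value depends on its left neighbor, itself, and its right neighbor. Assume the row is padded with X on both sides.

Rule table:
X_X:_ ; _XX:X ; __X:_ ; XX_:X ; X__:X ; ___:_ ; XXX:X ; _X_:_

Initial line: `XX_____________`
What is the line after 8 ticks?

XXXXXXXXXX_____

tick 1: XXX____________
tick 2: XXXX___________
tick 3: XXXXX__________
tick 4: XXXXXX_________
tick 5: XXXXXXX________
tick 6: XXXXXXXX_______
tick 7: XXXXXXXXX______
tick 8: XXXXXXXXXX_____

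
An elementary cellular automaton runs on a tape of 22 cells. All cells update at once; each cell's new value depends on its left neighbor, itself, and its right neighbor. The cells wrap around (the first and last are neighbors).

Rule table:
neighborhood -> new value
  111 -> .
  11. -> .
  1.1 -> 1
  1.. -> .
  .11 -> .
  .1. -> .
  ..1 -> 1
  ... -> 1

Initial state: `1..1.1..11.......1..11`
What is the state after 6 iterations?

..1.1..1...111111..1..
11.1..1..11.......1..1
..1..1..1...111111..1.
11..1..1..11.......1..
...1..1..1...111111..1
.11..1..1..11.......1.

.11..1..1..11.......1.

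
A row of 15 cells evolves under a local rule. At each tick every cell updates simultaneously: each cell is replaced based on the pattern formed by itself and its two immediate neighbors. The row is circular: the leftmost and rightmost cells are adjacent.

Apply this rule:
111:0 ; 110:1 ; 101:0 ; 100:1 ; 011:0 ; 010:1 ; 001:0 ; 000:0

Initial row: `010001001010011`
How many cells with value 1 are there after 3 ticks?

8

011001101011001
001100101001101
100110101100101
count of 1: 8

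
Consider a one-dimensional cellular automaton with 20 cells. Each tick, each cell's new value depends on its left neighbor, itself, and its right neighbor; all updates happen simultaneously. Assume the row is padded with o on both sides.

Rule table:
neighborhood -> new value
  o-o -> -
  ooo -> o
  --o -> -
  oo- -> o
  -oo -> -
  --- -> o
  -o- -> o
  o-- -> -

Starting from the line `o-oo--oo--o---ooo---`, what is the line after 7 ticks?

o--o-o-o--o-o-o-o-o-

o--o---o--o-o--oo-o-
o--o-o-o--o-o---o-o-
o--o-o-o--o-o-o-o-o-
o--o-o-o--o-o-o-o-o-  (fixed point — unchanged through tick 7)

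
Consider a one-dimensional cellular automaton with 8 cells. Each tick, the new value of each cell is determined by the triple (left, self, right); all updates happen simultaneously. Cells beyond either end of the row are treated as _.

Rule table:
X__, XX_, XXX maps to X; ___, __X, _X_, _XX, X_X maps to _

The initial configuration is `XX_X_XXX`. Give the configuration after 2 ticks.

__X____X

tick 1: _X____XX
tick 2: __X____X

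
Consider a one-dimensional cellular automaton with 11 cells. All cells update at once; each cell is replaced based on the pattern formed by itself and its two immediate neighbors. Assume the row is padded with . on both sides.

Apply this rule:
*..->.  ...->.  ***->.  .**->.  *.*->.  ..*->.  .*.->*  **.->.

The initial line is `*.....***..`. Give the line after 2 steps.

*..........

*..........
*..........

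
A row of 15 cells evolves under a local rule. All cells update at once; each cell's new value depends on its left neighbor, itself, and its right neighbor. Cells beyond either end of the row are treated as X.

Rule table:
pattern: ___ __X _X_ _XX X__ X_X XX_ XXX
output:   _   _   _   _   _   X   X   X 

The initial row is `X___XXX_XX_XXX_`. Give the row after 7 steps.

X__________XXX_

step 1: X____XXX_XX_XXX
step 2: X_____XXX_XX_XX
step 3: X______XXX_XX_X
step 4: X_______XXX_XX_
step 5: X________XXX_XX
step 6: X_________XXX_X
step 7: X__________XXX_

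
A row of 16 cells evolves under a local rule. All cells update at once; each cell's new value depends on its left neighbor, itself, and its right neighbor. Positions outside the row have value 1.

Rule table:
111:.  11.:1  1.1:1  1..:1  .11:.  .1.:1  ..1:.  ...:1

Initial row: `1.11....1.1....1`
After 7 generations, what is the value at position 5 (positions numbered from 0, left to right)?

1

11.1111.111111..
.11...11.....11.
1.111..11111..11
11..11.....11...
.11..11111..111.
1.11.....11...11
11.11111..111...
position 5 holds 1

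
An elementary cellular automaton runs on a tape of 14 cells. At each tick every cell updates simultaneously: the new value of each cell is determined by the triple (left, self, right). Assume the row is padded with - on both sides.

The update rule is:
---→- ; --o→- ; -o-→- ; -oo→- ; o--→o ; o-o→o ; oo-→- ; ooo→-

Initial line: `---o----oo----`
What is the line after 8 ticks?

-----------o--

tick 1: ----o-----o---
tick 2: -----o-----o--
tick 3: ------o-----o-
tick 4: -------o-----o
tick 5: --------o-----
tick 6: ---------o----
tick 7: ----------o---
tick 8: -----------o--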